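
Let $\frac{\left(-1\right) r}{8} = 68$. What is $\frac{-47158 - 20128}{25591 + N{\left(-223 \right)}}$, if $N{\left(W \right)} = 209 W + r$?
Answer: $\frac{33643}{10780} \approx 3.1209$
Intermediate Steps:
$r = -544$ ($r = \left(-8\right) 68 = -544$)
$N{\left(W \right)} = -544 + 209 W$ ($N{\left(W \right)} = 209 W - 544 = -544 + 209 W$)
$\frac{-47158 - 20128}{25591 + N{\left(-223 \right)}} = \frac{-47158 - 20128}{25591 + \left(-544 + 209 \left(-223\right)\right)} = - \frac{67286}{25591 - 47151} = - \frac{67286}{-21560} = \left(-67286\right) \left(- \frac{1}{21560}\right) = \frac{33643}{10780}$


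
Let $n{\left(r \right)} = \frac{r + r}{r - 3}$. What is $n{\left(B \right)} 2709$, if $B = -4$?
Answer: $3096$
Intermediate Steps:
$n{\left(r \right)} = \frac{2 r}{-3 + r}$
$n{\left(B \right)} 2709 = 2 \left(-4\right) \frac{1}{-3 - 4} \cdot 2709 = 2 \left(-4\right) \frac{1}{-7} \cdot 2709 = 2 \left(-4\right) \left(- \frac{1}{7}\right) 2709 = \frac{8}{7} \cdot 2709 = 3096$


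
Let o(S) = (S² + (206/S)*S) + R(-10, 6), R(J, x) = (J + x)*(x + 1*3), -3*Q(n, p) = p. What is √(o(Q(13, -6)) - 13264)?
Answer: I*√13090 ≈ 114.41*I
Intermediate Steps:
Q(n, p) = -p/3
R(J, x) = (3 + x)*(J + x) (R(J, x) = (J + x)*(x + 3) = (J + x)*(3 + x) = (3 + x)*(J + x))
o(S) = 170 + S² (o(S) = (S² + (206/S)*S) + (6² + 3*(-10) + 3*6 - 10*6) = (S² + 206) + (36 - 30 + 18 - 60) = (206 + S²) - 36 = 170 + S²)
√(o(Q(13, -6)) - 13264) = √((170 + (-⅓*(-6))²) - 13264) = √((170 + 2²) - 13264) = √((170 + 4) - 13264) = √(174 - 13264) = √(-13090) = I*√13090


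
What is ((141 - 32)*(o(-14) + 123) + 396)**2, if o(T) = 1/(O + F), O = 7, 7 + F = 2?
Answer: 768121225/4 ≈ 1.9203e+8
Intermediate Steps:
F = -5 (F = -7 + 2 = -5)
o(T) = 1/2 (o(T) = 1/(7 - 5) = 1/2)
((141 - 32)*(o(-14) + 123) + 396)**2 = ((141 - 32)*(1/2 + 123) + 396)**2 = (109*(247/2) + 396)**2 = (26923/2 + 396)**2 = (27715/2)**2 = 768121225/4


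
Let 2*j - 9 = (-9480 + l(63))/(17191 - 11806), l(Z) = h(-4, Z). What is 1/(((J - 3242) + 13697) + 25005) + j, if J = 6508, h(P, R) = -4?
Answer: 817982689/225997680 ≈ 3.6194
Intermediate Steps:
l(Z) = -4
j = 38981/10770 (j = 9/2 + ((-9480 - 4)/(17191 - 11806))/2 = 9/2 + (-9484/5385)/2 = 9/2 + (-9484*1/5385)/2 = 9/2 + (½)*(-9484/5385) = 9/2 - 4742/5385 = 38981/10770 ≈ 3.6194)
1/(((J - 3242) + 13697) + 25005) + j = 1/(((6508 - 3242) + 13697) + 25005) + 38981/10770 = 1/((3266 + 13697) + 25005) + 38981/10770 = 1/(16963 + 25005) + 38981/10770 = 1/41968 + 38981/10770 = 817982689/225997680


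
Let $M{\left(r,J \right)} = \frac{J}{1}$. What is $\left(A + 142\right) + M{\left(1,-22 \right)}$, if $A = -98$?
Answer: $22$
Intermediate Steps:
$M{\left(r,J \right)} = J$ ($M{\left(r,J \right)} = J 1 = J$)
$\left(A + 142\right) + M{\left(1,-22 \right)} = \left(-98 + 142\right) - 22 = 44 - 22 = 22$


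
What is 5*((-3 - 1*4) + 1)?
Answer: -30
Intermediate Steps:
5*((-3 - 1*4) + 1) = 5*((-3 - 4) + 1) = 5*(-7 + 1) = 5*(-6) = -30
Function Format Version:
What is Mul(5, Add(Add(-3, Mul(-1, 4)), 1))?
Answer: -30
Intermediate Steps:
Mul(5, Add(Add(-3, Mul(-1, 4)), 1)) = Mul(5, Add(Add(-3, -4), 1)) = Mul(5, Add(-7, 1)) = Mul(5, -6) = -30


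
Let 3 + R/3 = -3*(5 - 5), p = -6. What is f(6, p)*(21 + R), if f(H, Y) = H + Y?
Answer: 0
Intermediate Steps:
R = -9 (R = -9 + 3*(-3*(5 - 5)) = -9 + 3*(-3*0) = -9 + 3*0 = -9 + 0 = -9)
f(6, p)*(21 + R) = (6 - 6)*(21 - 9) = 0*12 = 0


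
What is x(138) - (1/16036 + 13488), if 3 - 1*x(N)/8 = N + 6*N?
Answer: -339834913/16036 ≈ -21192.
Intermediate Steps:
x(N) = 24 - 56*N (x(N) = 24 - 8*(N + 6*N) = 24 - 56*N)
x(138) - (1/16036 + 13488) = (24 - 56*138) - (1/16036 + 13488) = (24 - 7728) - (1/16036 + 13488) = -7704 - 1*216293569/16036 = -7704 - 216293569/16036 = -339834913/16036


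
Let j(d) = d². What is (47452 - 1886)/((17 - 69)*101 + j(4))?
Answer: -22783/2618 ≈ -8.7024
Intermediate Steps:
(47452 - 1886)/((17 - 69)*101 + j(4)) = (47452 - 1886)/((17 - 69)*101 + 4²) = 45566/(-52*101 + 16) = 45566/(-5252 + 16) = 45566/(-5236) = 45566*(-1/5236) = -22783/2618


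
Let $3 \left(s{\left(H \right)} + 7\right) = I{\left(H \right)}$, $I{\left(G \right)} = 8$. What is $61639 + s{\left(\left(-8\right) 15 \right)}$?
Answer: $\frac{184904}{3} \approx 61635.0$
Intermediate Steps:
$s{\left(H \right)} = - \frac{13}{3}$ ($s{\left(H \right)} = -7 + \frac{1}{3} \cdot 8 = -7 + \frac{8}{3} = - \frac{13}{3}$)
$61639 + s{\left(\left(-8\right) 15 \right)} = 61639 - \frac{13}{3} = \frac{184904}{3}$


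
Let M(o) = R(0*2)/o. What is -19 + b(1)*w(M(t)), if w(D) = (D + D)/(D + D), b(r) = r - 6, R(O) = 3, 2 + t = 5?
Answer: -24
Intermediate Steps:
t = 3 (t = -2 + 5 = 3)
b(r) = -6 + r
M(o) = 3/o
w(D) = 1 (w(D) = (2*D)/((2*D)) = (2*D)*(1/(2*D)) = 1)
-19 + b(1)*w(M(t)) = -19 + (-6 + 1)*1 = -19 - 5*1 = -19 - 5 = -24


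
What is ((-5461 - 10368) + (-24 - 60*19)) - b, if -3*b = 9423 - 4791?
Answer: -15449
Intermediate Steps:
b = -1544 (b = -(9423 - 4791)/3 = -⅓*4632 = -1544)
((-5461 - 10368) + (-24 - 60*19)) - b = ((-5461 - 10368) + (-24 - 60*19)) - 1*(-1544) = (-15829 + (-24 - 1140)) + 1544 = (-15829 - 1164) + 1544 = -16993 + 1544 = -15449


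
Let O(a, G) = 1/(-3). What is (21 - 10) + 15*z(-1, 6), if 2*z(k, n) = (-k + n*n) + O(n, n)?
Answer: 286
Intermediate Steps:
O(a, G) = -⅓
z(k, n) = -⅙ + n²/2 - k/2 (z(k, n) = ((-k + n*n) - ⅓)/2 = ((-k + n²) - ⅓)/2 = ((n² - k) - ⅓)/2 = (-⅓ + n² - k)/2 = -⅙ + n²/2 - k/2)
(21 - 10) + 15*z(-1, 6) = (21 - 10) + 15*(-⅙ + (½)*6² - ½*(-1)) = 11 + 15*(-⅙ + (½)*36 + ½) = 11 + 15*(-⅙ + 18 + ½) = 11 + 15*(55/3) = 11 + 275 = 286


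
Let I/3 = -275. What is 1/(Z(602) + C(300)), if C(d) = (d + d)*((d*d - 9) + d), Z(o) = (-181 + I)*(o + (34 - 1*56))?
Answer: 1/53591120 ≈ 1.8660e-8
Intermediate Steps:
I = -825 (I = 3*(-275) = -825)
Z(o) = 22132 - 1006*o (Z(o) = (-181 - 825)*(o + (34 - 1*56)) = -1006*(o + (34 - 56)) = -1006*(o - 22) = -1006*(-22 + o) = 22132 - 1006*o)
C(d) = 2*d*(-9 + d + d**2) (C(d) = (2*d)*((d**2 - 9) + d) = (2*d)*((-9 + d**2) + d) = (2*d)*(-9 + d + d**2) = 2*d*(-9 + d + d**2))
1/(Z(602) + C(300)) = 1/((22132 - 1006*602) + 2*300*(-9 + 300 + 300**2)) = 1/((22132 - 605612) + 2*300*(-9 + 300 + 90000)) = 1/(-583480 + 2*300*90291) = 1/(-583480 + 54174600) = 1/53591120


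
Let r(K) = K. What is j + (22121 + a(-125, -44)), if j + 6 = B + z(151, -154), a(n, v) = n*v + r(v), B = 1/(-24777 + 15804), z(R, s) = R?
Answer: 248749505/8973 ≈ 27722.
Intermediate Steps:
B = -1/8973 (B = 1/(-8973) = -1/8973 ≈ -0.00011145)
a(n, v) = v + n*v (a(n, v) = n*v + v = v + n*v)
j = 1301084/8973 (j = -6 + (-1/8973 + 151) = -6 + 1354922/8973 = 1301084/8973 ≈ 145.00)
j + (22121 + a(-125, -44)) = 1301084/8973 + (22121 - 44*(1 - 125)) = 1301084/8973 + (22121 - 44*(-124)) = 1301084/8973 + (22121 + 5456) = 1301084/8973 + 27577 = 248749505/8973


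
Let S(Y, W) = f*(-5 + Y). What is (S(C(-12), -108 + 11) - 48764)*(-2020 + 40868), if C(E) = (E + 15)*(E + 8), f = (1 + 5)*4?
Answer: -1910233856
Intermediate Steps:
f = 24 (f = 6*4 = 24)
C(E) = (8 + E)*(15 + E) (C(E) = (15 + E)*(8 + E) = (8 + E)*(15 + E))
S(Y, W) = -120 + 24*Y (S(Y, W) = 24*(-5 + Y) = -120 + 24*Y)
(S(C(-12), -108 + 11) - 48764)*(-2020 + 40868) = ((-120 + 24*(120 + (-12)**2 + 23*(-12))) - 48764)*(-2020 + 40868) = ((-120 + 24*(120 + 144 - 276)) - 48764)*38848 = ((-120 + 24*(-12)) - 48764)*38848 = ((-120 - 288) - 48764)*38848 = (-408 - 48764)*38848 = -49172*38848 = -1910233856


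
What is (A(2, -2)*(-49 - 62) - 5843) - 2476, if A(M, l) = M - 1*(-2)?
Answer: -8763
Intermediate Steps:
A(M, l) = 2 + M (A(M, l) = M + 2 = 2 + M)
(A(2, -2)*(-49 - 62) - 5843) - 2476 = ((2 + 2)*(-49 - 62) - 5843) - 2476 = (4*(-111) - 5843) - 2476 = (-444 - 5843) - 2476 = -6287 - 2476 = -8763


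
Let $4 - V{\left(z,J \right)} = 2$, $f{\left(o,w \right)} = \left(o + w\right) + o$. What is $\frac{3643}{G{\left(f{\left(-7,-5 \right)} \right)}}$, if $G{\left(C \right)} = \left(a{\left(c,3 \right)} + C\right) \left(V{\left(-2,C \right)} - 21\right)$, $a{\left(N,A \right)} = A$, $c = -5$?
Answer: $\frac{3643}{304} \approx 11.984$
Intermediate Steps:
$f{\left(o,w \right)} = w + 2 o$
$V{\left(z,J \right)} = 2$ ($V{\left(z,J \right)} = 4 - 2 = 2$)
$G{\left(C \right)} = -57 - 19 C$ ($G{\left(C \right)} = \left(3 + C\right) \left(2 - 21\right) = \left(3 + C\right) \left(-19\right) = -57 - 19 C$)
$\frac{3643}{G{\left(f{\left(-7,-5 \right)} \right)}} = \frac{3643}{-57 - 19 \left(-5 + 2 \left(-7\right)\right)} = \frac{3643}{-57 - 19 \left(-5 - 14\right)} = \frac{3643}{-57 - -361} = \frac{3643}{-57 + 361} = \frac{3643}{304}$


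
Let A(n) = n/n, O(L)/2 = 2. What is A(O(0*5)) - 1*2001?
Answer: -2000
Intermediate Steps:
O(L) = 4 (O(L) = 2*2 = 4)
A(n) = 1
A(O(0*5)) - 1*2001 = 1 - 1*2001 = 1 - 2001 = -2000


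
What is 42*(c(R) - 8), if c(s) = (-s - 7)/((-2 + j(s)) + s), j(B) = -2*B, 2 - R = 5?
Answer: -504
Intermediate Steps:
R = -3 (R = 2 - 1*5 = 2 - 5 = -3)
c(s) = (-7 - s)/(-2 - s) (c(s) = (-s - 7)/((-2 - 2*s) + s) = (-7 - s)/(-2 - s))
42*(c(R) - 8) = 42*((7 - 3)/(2 - 3) - 8) = 42*(4/(-1) - 8) = 42*(-1*4 - 8) = 42*(-4 - 8) = 42*(-12) = -504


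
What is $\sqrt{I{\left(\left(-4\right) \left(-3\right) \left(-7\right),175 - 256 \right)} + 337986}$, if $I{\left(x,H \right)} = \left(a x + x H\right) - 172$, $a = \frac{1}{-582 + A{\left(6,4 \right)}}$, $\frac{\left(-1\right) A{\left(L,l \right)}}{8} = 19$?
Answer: $\frac{4 \sqrt{2901016826}}{367} \approx 587.04$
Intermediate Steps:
$A{\left(L,l \right)} = -152$ ($A{\left(L,l \right)} = \left(-8\right) 19 = -152$)
$a = - \frac{1}{734}$ ($a = \frac{1}{-582 - 152} = \frac{1}{-734} = - \frac{1}{734} \approx -0.0013624$)
$I{\left(x,H \right)} = -172 - \frac{x}{734} + H x$ ($I{\left(x,H \right)} = \left(- \frac{x}{734} + x H\right) - 172 = \left(- \frac{x}{734} + H x\right) - 172 = -172 - \frac{x}{734} + H x$)
$\sqrt{I{\left(\left(-4\right) \left(-3\right) \left(-7\right),175 - 256 \right)} + 337986} = \sqrt{\left(-172 - \frac{\left(-4\right) \left(-3\right) \left(-7\right)}{734} + \left(175 - 256\right) \left(-4\right) \left(-3\right) \left(-7\right)\right) + 337986} = \sqrt{\left(-172 - \frac{12 \left(-7\right)}{734} - 81 \cdot 12 \left(-7\right)\right) + 337986} = \sqrt{\left(-172 - - \frac{42}{367} - -6804\right) + 337986} = \sqrt{\left(-172 + \frac{42}{367} + 6804\right) + 337986} = \sqrt{\frac{2433986}{367} + 337986} = \sqrt{\frac{126474848}{367}} = \frac{4 \sqrt{2901016826}}{367}$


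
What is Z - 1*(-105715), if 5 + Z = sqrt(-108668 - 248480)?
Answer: 105710 + 2*I*sqrt(89287) ≈ 1.0571e+5 + 597.62*I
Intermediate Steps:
Z = -5 + 2*I*sqrt(89287) (Z = -5 + sqrt(-108668 - 248480) = -5 + sqrt(-357148) = -5 + 2*I*sqrt(89287) ≈ -5.0 + 597.62*I)
Z - 1*(-105715) = (-5 + 2*I*sqrt(89287)) - 1*(-105715) = (-5 + 2*I*sqrt(89287)) + 105715 = 105710 + 2*I*sqrt(89287)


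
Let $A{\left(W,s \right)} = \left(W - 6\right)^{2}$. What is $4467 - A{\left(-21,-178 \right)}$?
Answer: $3738$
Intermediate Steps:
$A{\left(W,s \right)} = \left(-6 + W\right)^{2}$
$4467 - A{\left(-21,-178 \right)} = 4467 - \left(-6 - 21\right)^{2} = 4467 - \left(-27\right)^{2} = 4467 - 729 = 3738$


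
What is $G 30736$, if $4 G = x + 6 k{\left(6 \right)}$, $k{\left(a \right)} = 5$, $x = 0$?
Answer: $230520$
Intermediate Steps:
$G = \frac{15}{2}$ ($G = \frac{0 + 6 \cdot 5}{4} = \frac{0 + 30}{4} = \frac{1}{4} \cdot 30 = \frac{15}{2} \approx 7.5$)
$G 30736 = \frac{15}{2} \cdot 30736 = 230520$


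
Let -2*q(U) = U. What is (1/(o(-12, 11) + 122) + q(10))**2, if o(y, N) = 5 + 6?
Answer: 440896/17689 ≈ 24.925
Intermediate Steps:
q(U) = -U/2
o(y, N) = 11
(1/(o(-12, 11) + 122) + q(10))**2 = (1/(11 + 122) - 1/2*10)**2 = (1/133 - 5)**2 = (-664/133)**2 = 440896/17689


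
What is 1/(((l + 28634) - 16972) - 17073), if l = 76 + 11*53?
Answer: -1/4752 ≈ -0.00021044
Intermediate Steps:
l = 659 (l = 76 + 583 = 659)
1/(((l + 28634) - 16972) - 17073) = 1/(((659 + 28634) - 16972) - 17073) = 1/((29293 - 16972) - 17073) = 1/(12321 - 17073) = 1/(-4752) = -1/4752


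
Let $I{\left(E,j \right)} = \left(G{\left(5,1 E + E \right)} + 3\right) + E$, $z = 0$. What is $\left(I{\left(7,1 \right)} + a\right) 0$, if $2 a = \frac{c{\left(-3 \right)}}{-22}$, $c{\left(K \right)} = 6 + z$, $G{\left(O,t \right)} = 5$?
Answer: $0$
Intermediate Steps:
$I{\left(E,j \right)} = 8 + E$ ($I{\left(E,j \right)} = \left(5 + 3\right) + E = 8 + E$)
$c{\left(K \right)} = 6$ ($c{\left(K \right)} = 6 + 0 = 6$)
$a = - \frac{3}{22}$ ($a = \frac{6 \frac{1}{-22}}{2} = \frac{6 \left(- \frac{1}{22}\right)}{2} = \frac{1}{2} \left(- \frac{3}{11}\right) = - \frac{3}{22} \approx -0.13636$)
$\left(I{\left(7,1 \right)} + a\right) 0 = \left(\left(8 + 7\right) - \frac{3}{22}\right) 0 = \left(15 - \frac{3}{22}\right) 0 = \frac{327}{22} \cdot 0 = 0$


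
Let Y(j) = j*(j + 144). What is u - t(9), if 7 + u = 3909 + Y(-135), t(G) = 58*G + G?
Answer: 2156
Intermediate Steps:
t(G) = 59*G
Y(j) = j*(144 + j)
u = 2687 (u = -7 + (3909 - 135*(144 - 135)) = -7 + (3909 - 135*9) = -7 + (3909 - 1215) = -7 + 2694 = 2687)
u - t(9) = 2687 - 59*9 = 2687 - 1*531 = 2687 - 531 = 2156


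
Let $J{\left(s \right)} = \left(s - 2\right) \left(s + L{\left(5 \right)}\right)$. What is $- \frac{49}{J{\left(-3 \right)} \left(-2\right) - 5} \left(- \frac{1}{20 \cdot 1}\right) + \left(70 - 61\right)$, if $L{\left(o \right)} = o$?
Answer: $\frac{2749}{300} \approx 9.1633$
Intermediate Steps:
$J{\left(s \right)} = \left(-2 + s\right) \left(5 + s\right)$ ($J{\left(s \right)} = \left(s - 2\right) \left(s + 5\right) = \left(-2 + s\right) \left(5 + s\right)$)
$- \frac{49}{J{\left(-3 \right)} \left(-2\right) - 5} \left(- \frac{1}{20 \cdot 1}\right) + \left(70 - 61\right) = - \frac{49}{\left(-10 + \left(-3\right)^{2} + 3 \left(-3\right)\right) \left(-2\right) - 5} \left(- \frac{1}{20 \cdot 1}\right) + \left(70 - 61\right) = - \frac{49}{\left(-10 + 9 - 9\right) \left(-2\right) - 5} \left(- \frac{1}{20}\right) + 9 = - \frac{49}{\left(-10\right) \left(-2\right) - 5} \left(\left(-1\right) \frac{1}{20}\right) + 9 = - \frac{49}{20 - 5} \left(- \frac{1}{20}\right) + 9 = - \frac{49}{15} \left(- \frac{1}{20}\right) + 9 = \left(-49\right) \frac{1}{15} \left(- \frac{1}{20}\right) + 9 = \left(- \frac{49}{15}\right) \left(- \frac{1}{20}\right) + 9 = \frac{49}{300} + 9 = \frac{2749}{300}$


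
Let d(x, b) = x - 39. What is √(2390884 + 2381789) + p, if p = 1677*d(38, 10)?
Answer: -1677 + 3*√530297 ≈ 507.65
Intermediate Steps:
d(x, b) = -39 + x
p = -1677 (p = 1677*(-39 + 38) = 1677*(-1) = -1677)
√(2390884 + 2381789) + p = √(2390884 + 2381789) - 1677 = √4772673 - 1677 = 3*√530297 - 1677 = -1677 + 3*√530297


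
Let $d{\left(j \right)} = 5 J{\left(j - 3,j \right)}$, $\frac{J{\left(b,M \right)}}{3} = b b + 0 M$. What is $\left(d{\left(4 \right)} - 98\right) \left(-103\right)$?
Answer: $8549$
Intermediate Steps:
$J{\left(b,M \right)} = 3 b^{2}$ ($J{\left(b,M \right)} = 3 \left(b b + 0 M\right) = 3 \left(b^{2} + 0\right) = 3 b^{2}$)
$d{\left(j \right)} = 15 \left(-3 + j\right)^{2}$ ($d{\left(j \right)} = 5 \cdot 3 \left(j - 3\right)^{2} = 5 \cdot 3 \left(-3 + j\right)^{2} = 15 \left(-3 + j\right)^{2}$)
$\left(d{\left(4 \right)} - 98\right) \left(-103\right) = \left(15 \left(-3 + 4\right)^{2} - 98\right) \left(-103\right) = \left(15 \cdot 1^{2} - 98\right) \left(-103\right) = \left(15 \cdot 1 - 98\right) \left(-103\right) = \left(15 - 98\right) \left(-103\right) = \left(-83\right) \left(-103\right) = 8549$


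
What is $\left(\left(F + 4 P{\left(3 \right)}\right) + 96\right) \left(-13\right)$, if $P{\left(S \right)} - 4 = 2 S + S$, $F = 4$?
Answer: $-1976$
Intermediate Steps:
$P{\left(S \right)} = 4 + 3 S$ ($P{\left(S \right)} = 4 + \left(2 S + S\right) = 4 + 3 S$)
$\left(\left(F + 4 P{\left(3 \right)}\right) + 96\right) \left(-13\right) = \left(\left(4 + 4 \left(4 + 3 \cdot 3\right)\right) + 96\right) \left(-13\right) = \left(\left(4 + 4 \left(4 + 9\right)\right) + 96\right) \left(-13\right) = \left(\left(4 + 4 \cdot 13\right) + 96\right) \left(-13\right) = \left(\left(4 + 52\right) + 96\right) \left(-13\right) = \left(56 + 96\right) \left(-13\right) = 152 \left(-13\right) = -1976$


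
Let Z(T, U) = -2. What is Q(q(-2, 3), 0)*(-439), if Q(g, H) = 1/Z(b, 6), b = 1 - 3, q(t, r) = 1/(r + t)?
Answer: 439/2 ≈ 219.50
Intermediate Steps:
b = -2
Q(g, H) = -½ (Q(g, H) = 1/(-2) = -½)
Q(q(-2, 3), 0)*(-439) = -½*(-439) = 439/2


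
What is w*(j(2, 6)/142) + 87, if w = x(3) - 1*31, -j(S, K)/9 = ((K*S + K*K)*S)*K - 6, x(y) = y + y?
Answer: 70302/71 ≈ 990.17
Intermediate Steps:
x(y) = 2*y
j(S, K) = 54 - 9*K*S*(K**2 + K*S) (j(S, K) = -9*(((K*S + K*K)*S)*K - 6) = -9*(((K*S + K**2)*S)*K - 6) = -9*(((K**2 + K*S)*S)*K - 6) = -9*((S*(K**2 + K*S))*K - 6) = -9*(K*S*(K**2 + K*S) - 6) = -9*(-6 + K*S*(K**2 + K*S)) = 54 - 9*K*S*(K**2 + K*S))
w = -25 (w = 2*3 - 1*31 = 6 - 31 = -25)
w*(j(2, 6)/142) + 87 = -25*(54 - 9*2*6**3 - 9*6**2*2**2)/142 + 87 = -25*(54 - 9*2*216 - 9*36*4)/142 + 87 = -25*(54 - 3888 - 1296)/142 + 87 = -(-128250)/142 + 87 = -25*(-2565/71) + 87 = 64125/71 + 87 = 70302/71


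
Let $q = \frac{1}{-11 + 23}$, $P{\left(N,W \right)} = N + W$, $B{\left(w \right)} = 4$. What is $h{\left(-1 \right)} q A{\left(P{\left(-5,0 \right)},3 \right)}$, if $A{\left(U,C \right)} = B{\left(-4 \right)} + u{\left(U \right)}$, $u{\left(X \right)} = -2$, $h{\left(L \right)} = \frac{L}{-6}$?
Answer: $\frac{1}{36} \approx 0.027778$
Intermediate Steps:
$h{\left(L \right)} = - \frac{L}{6}$ ($h{\left(L \right)} = L \left(- \frac{1}{6}\right) = - \frac{L}{6}$)
$q = \frac{1}{12} \approx 0.083333$
$A{\left(U,C \right)} = 2$ ($A{\left(U,C \right)} = 4 - 2 = 2$)
$h{\left(-1 \right)} q A{\left(P{\left(-5,0 \right)},3 \right)} = \left(- \frac{1}{6}\right) \left(-1\right) \frac{1}{12} \cdot 2 = \frac{1}{6} \cdot \frac{1}{12} \cdot 2 = \frac{1}{72} \cdot 2 = \frac{1}{36}$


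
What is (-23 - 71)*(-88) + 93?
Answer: 8365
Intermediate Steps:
(-23 - 71)*(-88) + 93 = -94*(-88) + 93 = 8272 + 93 = 8365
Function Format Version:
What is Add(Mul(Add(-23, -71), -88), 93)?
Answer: 8365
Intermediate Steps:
Add(Mul(Add(-23, -71), -88), 93) = Add(Mul(-94, -88), 93) = Add(8272, 93) = 8365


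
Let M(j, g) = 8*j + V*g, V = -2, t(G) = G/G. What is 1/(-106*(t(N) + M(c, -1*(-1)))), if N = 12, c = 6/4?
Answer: -1/1166 ≈ -0.00085763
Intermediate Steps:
c = 3/2 (c = 6*(¼) = 3/2 ≈ 1.5000)
t(G) = 1
M(j, g) = -2*g + 8*j (M(j, g) = 8*j - 2*g = -2*g + 8*j)
1/(-106*(t(N) + M(c, -1*(-1)))) = 1/(-106*(1 + (-(-2)*(-1) + 8*(3/2)))) = 1/(-106*(1 + (-2*1 + 12))) = 1/(-106*(1 + (-2 + 12))) = 1/(-106*(1 + 10)) = 1/(-106*11) = 1/(-1166) = -1/1166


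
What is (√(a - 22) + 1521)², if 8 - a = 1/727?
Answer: 1681861428/727 + 9126*I*√822237/727 ≈ 2.3134e+6 + 11383.0*I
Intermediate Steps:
a = 5815/727 (a = 8 - 1/727 = 5815/727 ≈ 7.9986)
(√(a - 22) + 1521)² = (√(5815/727 - 22) + 1521)² = (√(-10179/727) + 1521)² = (3*I*√822237/727 + 1521)² = (1521 + 3*I*√822237/727)²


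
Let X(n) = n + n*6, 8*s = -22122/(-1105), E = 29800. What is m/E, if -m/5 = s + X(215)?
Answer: -6663161/26343200 ≈ -0.25294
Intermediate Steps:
s = 11061/4420 (s = (-22122/(-1105))/8 = (-22122*(-1/1105))/8 = (1/8)*(22122/1105) = 11061/4420 ≈ 2.5025)
X(n) = 7*n (X(n) = n + 6*n = 7*n)
m = -6663161/884 (m = -5*(11061/4420 + 7*215) = -5*(11061/4420 + 1505) = -5*6663161/4420 = -6663161/884 ≈ -7537.5)
m/E = -6663161/884/29800 = -6663161/884*1/29800 = -6663161/26343200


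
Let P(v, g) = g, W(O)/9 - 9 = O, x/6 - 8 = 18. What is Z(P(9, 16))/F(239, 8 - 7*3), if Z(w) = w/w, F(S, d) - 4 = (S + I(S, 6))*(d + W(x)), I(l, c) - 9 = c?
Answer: 1/373892 ≈ 2.6746e-6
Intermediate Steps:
x = 156 (x = 48 + 6*18 = 48 + 108 = 156)
W(O) = 81 + 9*O
I(l, c) = 9 + c
F(S, d) = 4 + (15 + S)*(1485 + d) (F(S, d) = 4 + (S + (9 + 6))*(d + (81 + 9*156)) = 4 + (S + 15)*(d + (81 + 1404)) = 4 + (15 + S)*(d + 1485) = 4 + (15 + S)*(1485 + d))
Z(w) = 1
Z(P(9, 16))/F(239, 8 - 7*3) = 1/(22279 + 15*(8 - 7*3) + 1485*239 + 239*(8 - 7*3)) = 1/(22279 + 15*(8 - 21) + 354915 + 239*(8 - 21)) = 1/(22279 + 15*(-13) + 354915 + 239*(-13)) = 1/(22279 - 195 + 354915 - 3107) = 1/373892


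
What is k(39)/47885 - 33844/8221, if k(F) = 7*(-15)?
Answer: -324296629/78732517 ≈ -4.1190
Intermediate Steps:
k(F) = -105
k(39)/47885 - 33844/8221 = -105/47885 - 33844/8221 = -105*1/47885 - 33844*1/8221 = -21/9577 - 33844/8221 = -324296629/78732517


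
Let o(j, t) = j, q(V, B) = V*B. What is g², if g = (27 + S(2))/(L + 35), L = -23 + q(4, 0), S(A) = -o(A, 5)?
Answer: 625/144 ≈ 4.3403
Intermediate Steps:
q(V, B) = B*V
S(A) = -A
L = -23 (L = -23 + 0*4 = -23 + 0 = -23)
g = 25/12 (g = (27 - 1*2)/(-23 + 35) = (27 - 2)/12 = 25*(1/12) = 25/12 ≈ 2.0833)
g² = (25/12)² = 625/144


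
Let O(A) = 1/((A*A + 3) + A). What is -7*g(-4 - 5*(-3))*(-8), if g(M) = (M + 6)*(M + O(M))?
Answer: 1414672/135 ≈ 10479.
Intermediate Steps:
O(A) = 1/(3 + A + A²) (O(A) = 1/((A² + 3) + A) = 1/((3 + A²) + A) = 1/(3 + A + A²))
g(M) = (6 + M)*(M + 1/(3 + M + M²)) (g(M) = (M + 6)*(M + 1/(3 + M + M²)) = (6 + M)*(M + 1/(3 + M + M²)))
-7*g(-4 - 5*(-3))*(-8) = -7*(6 + (-4 - 5*(-3)) + (-4 - 5*(-3))*(6 + (-4 - 5*(-3)))*(3 + (-4 - 5*(-3)) + (-4 - 5*(-3))²))/(3 + (-4 - 5*(-3)) + (-4 - 5*(-3))²)*(-8) = -7*(6 + (-4 + 15) + (-4 + 15)*(6 + (-4 + 15))*(3 + (-4 + 15) + (-4 + 15)²))/(3 + (-4 + 15) + (-4 + 15)²)*(-8) = -7*(6 + 11 + 11*(6 + 11)*(3 + 11 + 11²))/(3 + 11 + 11²)*(-8) = -7*(6 + 11 + 11*17*(3 + 11 + 121))/(3 + 11 + 121)*(-8) = -7*(6 + 11 + 11*17*135)/135*(-8) = -7*(6 + 11 + 25245)/135*(-8) = -7*25262/135*(-8) = -176834/135*(-8) = 1414672/135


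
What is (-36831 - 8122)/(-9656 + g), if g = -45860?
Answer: 44953/55516 ≈ 0.80973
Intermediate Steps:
(-36831 - 8122)/(-9656 + g) = (-36831 - 8122)/(-9656 - 45860) = -44953/(-55516) = -44953*(-1/55516) = 44953/55516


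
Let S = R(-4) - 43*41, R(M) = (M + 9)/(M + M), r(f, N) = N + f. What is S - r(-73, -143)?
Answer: -12381/8 ≈ -1547.6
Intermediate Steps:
R(M) = (9 + M)/(2*M) (R(M) = (9 + M)/((2*M)) = (9 + M)*(1/(2*M)) = (9 + M)/(2*M))
S = -14109/8 (S = (½)*(9 - 4)/(-4) - 43*41 = (½)*(-¼)*5 - 1763 = -5/8 - 1763 = -14109/8 ≈ -1763.6)
S - r(-73, -143) = -14109/8 - (-143 - 73) = -14109/8 - 1*(-216) = -14109/8 + 216 = -12381/8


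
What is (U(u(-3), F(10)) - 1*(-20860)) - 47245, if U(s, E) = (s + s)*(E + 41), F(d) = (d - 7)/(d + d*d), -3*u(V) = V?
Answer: -1446662/55 ≈ -26303.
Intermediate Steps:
u(V) = -V/3
F(d) = (-7 + d)/(d + d²)
U(s, E) = 2*s*(41 + E) (U(s, E) = (2*s)*(41 + E) = 2*s*(41 + E))
(U(u(-3), F(10)) - 1*(-20860)) - 47245 = (2*(-⅓*(-3))*(41 + (-7 + 10)/(10*(1 + 10))) - 1*(-20860)) - 47245 = (2*1*(41 + (⅒)*3/11) + 20860) - 47245 = (2*1*(41 + (⅒)*(1/11)*3) + 20860) - 47245 = (2*1*(41 + 3/110) + 20860) - 47245 = (2*1*(4513/110) + 20860) - 47245 = (4513/55 + 20860) - 47245 = 1151813/55 - 47245 = -1446662/55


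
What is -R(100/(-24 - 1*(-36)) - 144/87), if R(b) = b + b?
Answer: -1162/87 ≈ -13.356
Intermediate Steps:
R(b) = 2*b
-R(100/(-24 - 1*(-36)) - 144/87) = -2*(100/(-24 - 1*(-36)) - 144/87) = -2*(100/(-24 + 36) - 144*1/87) = -2*(100/12 - 48/29) = -2*(100*(1/12) - 48/29) = -2*(25/3 - 48/29) = -2*581/87 = -1*1162/87 = -1162/87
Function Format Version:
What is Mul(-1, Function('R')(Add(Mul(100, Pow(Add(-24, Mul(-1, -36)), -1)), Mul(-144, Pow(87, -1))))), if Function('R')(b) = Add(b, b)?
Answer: Rational(-1162, 87) ≈ -13.356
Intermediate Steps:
Function('R')(b) = Mul(2, b)
Mul(-1, Function('R')(Add(Mul(100, Pow(Add(-24, Mul(-1, -36)), -1)), Mul(-144, Pow(87, -1))))) = Mul(-1, Mul(2, Add(Mul(100, Pow(Add(-24, Mul(-1, -36)), -1)), Mul(-144, Pow(87, -1))))) = Mul(-1, Mul(2, Add(Mul(100, Pow(Add(-24, 36), -1)), Mul(-144, Rational(1, 87))))) = Mul(-1, Mul(2, Add(Mul(100, Pow(12, -1)), Rational(-48, 29)))) = Mul(-1, Mul(2, Add(Mul(100, Rational(1, 12)), Rational(-48, 29)))) = Mul(-1, Mul(2, Add(Rational(25, 3), Rational(-48, 29)))) = Mul(-1, Mul(2, Rational(581, 87))) = Mul(-1, Rational(1162, 87)) = Rational(-1162, 87)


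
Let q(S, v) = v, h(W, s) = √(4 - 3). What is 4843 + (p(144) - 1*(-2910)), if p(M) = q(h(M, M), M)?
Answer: 7897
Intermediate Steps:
h(W, s) = 1 (h(W, s) = √1 = 1)
p(M) = M
4843 + (p(144) - 1*(-2910)) = 4843 + (144 - 1*(-2910)) = 4843 + (144 + 2910) = 4843 + 3054 = 7897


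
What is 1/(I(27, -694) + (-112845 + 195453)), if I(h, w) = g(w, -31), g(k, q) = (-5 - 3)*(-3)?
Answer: 1/82632 ≈ 1.2102e-5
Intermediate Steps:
g(k, q) = 24 (g(k, q) = -8*(-3) = 24)
I(h, w) = 24
1/(I(27, -694) + (-112845 + 195453)) = 1/(24 + (-112845 + 195453)) = 1/(24 + 82608) = 1/82632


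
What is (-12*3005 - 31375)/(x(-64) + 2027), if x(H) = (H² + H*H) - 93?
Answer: -67435/10126 ≈ -6.6596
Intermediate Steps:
x(H) = -93 + 2*H² (x(H) = (H² + H²) - 93 = 2*H² - 93 = -93 + 2*H²)
(-12*3005 - 31375)/(x(-64) + 2027) = (-12*3005 - 31375)/((-93 + 2*(-64)²) + 2027) = (-36060 - 31375)/((-93 + 2*4096) + 2027) = -67435/((-93 + 8192) + 2027) = -67435/(8099 + 2027) = -67435/10126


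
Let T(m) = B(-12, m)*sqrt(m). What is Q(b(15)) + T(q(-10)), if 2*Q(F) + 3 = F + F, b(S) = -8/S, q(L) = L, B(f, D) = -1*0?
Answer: -61/30 ≈ -2.0333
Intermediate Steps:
B(f, D) = 0
T(m) = 0 (T(m) = 0*sqrt(m) = 0)
Q(F) = -3/2 + F (Q(F) = -3/2 + (F + F)/2 = -3/2 + (2*F)/2 = -3/2 + F)
Q(b(15)) + T(q(-10)) = (-3/2 - 8/15) + 0 = -61/30 + 0 = -61/30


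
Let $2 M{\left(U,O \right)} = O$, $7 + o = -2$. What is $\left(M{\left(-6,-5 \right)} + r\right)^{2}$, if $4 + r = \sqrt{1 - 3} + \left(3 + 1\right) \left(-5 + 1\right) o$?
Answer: $\frac{75617}{4} + 275 i \sqrt{2} \approx 18904.0 + 388.91 i$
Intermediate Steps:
$o = -9$ ($o = -7 - 2 = -9$)
$M{\left(U,O \right)} = \frac{O}{2}$
$r = 140 + i \sqrt{2}$ ($r = -4 + \left(\sqrt{1 - 3} + \left(3 + 1\right) \left(-5 + 1\right) \left(-9\right)\right) = -4 + \left(\sqrt{-2} + 4 \left(-4\right) \left(-9\right)\right) = -4 + \left(i \sqrt{2} - -144\right) = -4 + \left(i \sqrt{2} + 144\right) = -4 + \left(144 + i \sqrt{2}\right) = 140 + i \sqrt{2} \approx 140.0 + 1.4142 i$)
$\left(M{\left(-6,-5 \right)} + r\right)^{2} = \left(\frac{1}{2} \left(-5\right) + \left(140 + i \sqrt{2}\right)\right)^{2} = \left(- \frac{5}{2} + \left(140 + i \sqrt{2}\right)\right)^{2} = \left(\frac{275}{2} + i \sqrt{2}\right)^{2}$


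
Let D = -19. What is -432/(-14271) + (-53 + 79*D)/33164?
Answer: -1308381/78880574 ≈ -0.016587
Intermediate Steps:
-432/(-14271) + (-53 + 79*D)/33164 = -432/(-14271) + (-53 + 79*(-19))/33164 = -432*(-1/14271) + (-53 - 1501)*(1/33164) = 144/4757 - 1554*1/33164 = 144/4757 - 777/16582 = -1308381/78880574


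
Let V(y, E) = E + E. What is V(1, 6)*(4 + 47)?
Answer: 612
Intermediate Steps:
V(y, E) = 2*E
V(1, 6)*(4 + 47) = (2*6)*(4 + 47) = 12*51 = 612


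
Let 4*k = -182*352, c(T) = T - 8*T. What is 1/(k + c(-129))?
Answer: -1/15113 ≈ -6.6168e-5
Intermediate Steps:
c(T) = -7*T
k = -16016 (k = (-182*352)/4 = (¼)*(-64064) = -16016)
1/(k + c(-129)) = 1/(-16016 - 7*(-129)) = 1/(-16016 + 903) = 1/(-15113) = -1/15113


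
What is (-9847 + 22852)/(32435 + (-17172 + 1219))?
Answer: 4335/5494 ≈ 0.78904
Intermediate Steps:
(-9847 + 22852)/(32435 + (-17172 + 1219)) = 13005/(32435 - 15953) = 13005/16482 = 13005*(1/16482) = 4335/5494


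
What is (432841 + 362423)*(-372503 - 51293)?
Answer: -337029702144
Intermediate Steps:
(432841 + 362423)*(-372503 - 51293) = 795264*(-423796) = -337029702144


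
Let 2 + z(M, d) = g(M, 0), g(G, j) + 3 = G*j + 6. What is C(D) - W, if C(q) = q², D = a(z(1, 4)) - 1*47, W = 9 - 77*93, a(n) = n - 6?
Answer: 9856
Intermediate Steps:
g(G, j) = 3 + G*j (g(G, j) = -3 + (G*j + 6) = -3 + (6 + G*j) = 3 + G*j)
z(M, d) = 1 (z(M, d) = -2 + (3 + M*0) = -2 + (3 + 0) = -2 + 3 = 1)
a(n) = -6 + n
W = -7152 (W = 9 - 7161 = -7152)
D = -52 (D = (-6 + 1) - 1*47 = -5 - 47 = -52)
C(D) - W = (-52)² - 1*(-7152) = 2704 + 7152 = 9856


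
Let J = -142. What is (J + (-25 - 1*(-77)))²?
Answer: 8100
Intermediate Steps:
(J + (-25 - 1*(-77)))² = (-142 + (-25 - 1*(-77)))² = (-142 + (-25 + 77))² = (-142 + 52)² = (-90)² = 8100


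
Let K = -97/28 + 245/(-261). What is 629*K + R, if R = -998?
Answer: -27532717/7308 ≈ -3767.5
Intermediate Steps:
K = -32177/7308 (K = -97*1/28 + 245*(-1/261) = -97/28 - 245/261 = -32177/7308 ≈ -4.4030)
629*K + R = 629*(-32177/7308) - 998 = -20239333/7308 - 998 = -27532717/7308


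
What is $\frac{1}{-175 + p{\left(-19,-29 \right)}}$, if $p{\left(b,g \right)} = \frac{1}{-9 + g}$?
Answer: $- \frac{38}{6651} \approx -0.0057134$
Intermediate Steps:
$\frac{1}{-175 + p{\left(-19,-29 \right)}} = \frac{1}{-175 + \frac{1}{-9 - 29}} = \frac{1}{-175 + \frac{1}{-38}} = \frac{1}{-175 - \frac{1}{38}} = \frac{1}{- \frac{6651}{38}} = - \frac{38}{6651}$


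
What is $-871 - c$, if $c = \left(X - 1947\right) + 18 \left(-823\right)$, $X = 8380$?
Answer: $7510$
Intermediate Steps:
$c = -8381$ ($c = \left(8380 - 1947\right) + 18 \left(-823\right) = 6433 - 14814 = -8381$)
$-871 - c = -871 - -8381 = -871 + 8381 = 7510$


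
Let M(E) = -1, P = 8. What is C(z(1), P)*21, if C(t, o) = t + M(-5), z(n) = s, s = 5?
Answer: 84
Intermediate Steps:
z(n) = 5
C(t, o) = -1 + t (C(t, o) = t - 1 = -1 + t)
C(z(1), P)*21 = (-1 + 5)*21 = 4*21 = 84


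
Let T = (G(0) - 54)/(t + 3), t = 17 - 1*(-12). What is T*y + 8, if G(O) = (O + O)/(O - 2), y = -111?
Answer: 3125/16 ≈ 195.31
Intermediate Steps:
G(O) = 2*O/(-2 + O) (G(O) = (2*O)/(-2 + O) = 2*O/(-2 + O))
t = 29 (t = 17 + 12 = 29)
T = -27/16 (T = (2*0/(-2 + 0) - 54)/(29 + 3) = (2*0/(-2) - 54)/32 = (2*0*(-½) - 54)*(1/32) = (0 - 54)*(1/32) = -54*1/32 = -27/16 ≈ -1.6875)
T*y + 8 = -27/16*(-111) + 8 = 2997/16 + 8 = 3125/16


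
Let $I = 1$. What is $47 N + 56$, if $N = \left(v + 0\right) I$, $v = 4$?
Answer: $244$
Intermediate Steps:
$N = 4$ ($N = \left(4 + 0\right) 1 = 4 \cdot 1 = 4$)
$47 N + 56 = 47 \cdot 4 + 56 = 188 + 56 = 244$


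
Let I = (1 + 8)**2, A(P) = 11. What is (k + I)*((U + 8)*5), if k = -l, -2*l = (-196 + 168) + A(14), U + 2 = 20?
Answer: 9425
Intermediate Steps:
U = 18 (U = -2 + 20 = 18)
I = 81 (I = 9**2 = 81)
l = 17/2 (l = -((-196 + 168) + 11)/2 = -(-28 + 11)/2 = -1/2*(-17) = 17/2 ≈ 8.5000)
k = -17/2 (k = -1*17/2 = -17/2 ≈ -8.5000)
(k + I)*((U + 8)*5) = (-17/2 + 81)*((18 + 8)*5) = 145*(26*5)/2 = (145/2)*130 = 9425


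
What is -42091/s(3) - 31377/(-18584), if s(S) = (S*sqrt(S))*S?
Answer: 31377/18584 - 42091*sqrt(3)/27 ≈ -2698.4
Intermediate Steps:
s(S) = S**(5/2) (s(S) = S**(3/2)*S = S**(5/2))
-42091/s(3) - 31377/(-18584) = -42091*sqrt(3)/27 - 31377/(-18584) = -42091*sqrt(3)/27 - 31377*(-1/18584) = -42091*sqrt(3)/27 + 31377/18584 = 31377/18584 - 42091*sqrt(3)/27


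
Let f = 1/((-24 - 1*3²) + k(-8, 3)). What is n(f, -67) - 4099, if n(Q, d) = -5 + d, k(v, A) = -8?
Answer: -4171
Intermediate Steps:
f = -1/41 (f = 1/((-24 - 1*3²) - 8) = 1/((-24 - 1*9) - 8) = 1/((-24 - 9) - 8) = 1/(-33 - 8) = 1/(-41) = -1/41 ≈ -0.024390)
n(f, -67) - 4099 = (-5 - 67) - 4099 = -72 - 4099 = -4171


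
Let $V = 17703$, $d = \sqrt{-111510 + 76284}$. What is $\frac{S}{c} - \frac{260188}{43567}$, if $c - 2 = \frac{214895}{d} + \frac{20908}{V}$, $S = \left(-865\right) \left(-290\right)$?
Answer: $- \frac{375758894784314336933972}{70059149176349893857023} + \frac{5631354923282282250 i \sqrt{3914}}{1608078343157662769} \approx -5.3634 + 219.09 i$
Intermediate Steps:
$d = 3 i \sqrt{3914}$ ($d = \sqrt{-35226} = 3 i \sqrt{3914} \approx 187.69 i$)
$S = 250850$
$c = \frac{56314}{17703} - \frac{214895 i \sqrt{3914}}{11742}$ ($c = 2 + \left(\frac{214895}{3 i \sqrt{3914}} + \frac{20908}{17703}\right) = 2 + \left(214895 \left(- \frac{i \sqrt{3914}}{11742}\right) + 20908 \cdot \frac{1}{17703}\right) = 2 + \left(- \frac{214895 i \sqrt{3914}}{11742} + \frac{20908}{17703}\right) = 2 + \left(\frac{20908}{17703} - \frac{214895 i \sqrt{3914}}{11742}\right) = \frac{56314}{17703} - \frac{214895 i \sqrt{3914}}{11742} \approx 3.181 - 1145.0 i$)
$\frac{S}{c} - \frac{260188}{43567} = \frac{250850}{\frac{56314}{17703} - \frac{214895 i \sqrt{3914}}{11742}} - \frac{260188}{43567} = - \frac{260188}{43567} + \frac{250850}{\frac{56314}{17703} - \frac{214895 i \sqrt{3914}}{11742}}$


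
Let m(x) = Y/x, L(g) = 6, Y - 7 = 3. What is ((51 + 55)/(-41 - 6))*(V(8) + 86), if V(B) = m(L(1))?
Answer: -27878/141 ≈ -197.72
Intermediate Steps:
Y = 10 (Y = 7 + 3 = 10)
m(x) = 10/x
V(B) = 5/3 (V(B) = 10/6 = 10*(⅙) = 5/3)
((51 + 55)/(-41 - 6))*(V(8) + 86) = ((51 + 55)/(-41 - 6))*(5/3 + 86) = (106/(-47))*(263/3) = (106*(-1/47))*(263/3) = -106/47*263/3 = -27878/141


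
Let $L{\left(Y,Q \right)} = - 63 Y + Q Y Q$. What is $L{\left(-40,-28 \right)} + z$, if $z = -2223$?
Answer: $-31063$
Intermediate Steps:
$L{\left(Y,Q \right)} = - 63 Y + Y Q^{2}$
$L{\left(-40,-28 \right)} + z = - 40 \left(-63 + \left(-28\right)^{2}\right) - 2223 = - 40 \left(-63 + 784\right) - 2223 = \left(-40\right) 721 - 2223 = -28840 - 2223 = -31063$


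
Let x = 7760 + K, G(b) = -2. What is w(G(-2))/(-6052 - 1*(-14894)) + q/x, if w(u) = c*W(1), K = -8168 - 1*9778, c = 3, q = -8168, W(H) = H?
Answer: 36126007/45032306 ≈ 0.80222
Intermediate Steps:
K = -17946 (K = -8168 - 9778 = -17946)
x = -10186 (x = 7760 - 17946 = -10186)
w(u) = 3 (w(u) = 3*1 = 3)
w(G(-2))/(-6052 - 1*(-14894)) + q/x = 3/(-6052 - 1*(-14894)) - 8168/(-10186) = 3/(-6052 + 14894) - 8168*(-1/10186) = 3/8842 + 4084/5093 = 36126007/45032306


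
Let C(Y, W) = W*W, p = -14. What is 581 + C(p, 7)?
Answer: 630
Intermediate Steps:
C(Y, W) = W²
581 + C(p, 7) = 581 + 7² = 581 + 49 = 630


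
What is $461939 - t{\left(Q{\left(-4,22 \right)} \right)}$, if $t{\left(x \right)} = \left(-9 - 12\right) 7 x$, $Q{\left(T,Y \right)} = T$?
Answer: $461351$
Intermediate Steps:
$t{\left(x \right)} = - 147 x$ ($t{\left(x \right)} = - 21 \cdot 7 x = - 147 x$)
$461939 - t{\left(Q{\left(-4,22 \right)} \right)} = 461939 - \left(-147\right) \left(-4\right) = 461939 - 588 = 461351$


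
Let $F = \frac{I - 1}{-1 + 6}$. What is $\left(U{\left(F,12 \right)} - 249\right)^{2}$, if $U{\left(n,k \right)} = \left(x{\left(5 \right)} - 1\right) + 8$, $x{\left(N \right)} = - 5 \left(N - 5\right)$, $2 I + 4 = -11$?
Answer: $58564$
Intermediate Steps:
$I = - \frac{15}{2}$ ($I = -2 + \frac{1}{2} \left(-11\right) = -2 - \frac{11}{2} = - \frac{15}{2} \approx -7.5$)
$F = - \frac{17}{10}$ ($F = \frac{- \frac{15}{2} - 1}{-1 + 6} = - \frac{17}{2 \cdot 5} = \left(- \frac{17}{2}\right) \frac{1}{5} = - \frac{17}{10} \approx -1.7$)
$x{\left(N \right)} = 25 - 5 N$ ($x{\left(N \right)} = - 5 \left(-5 + N\right) = 25 - 5 N$)
$U{\left(n,k \right)} = 7$ ($U{\left(n,k \right)} = \left(\left(25 - 25\right) - 1\right) + 8 = \left(0 - 1\right) + 8 = -1 + 8 = 7$)
$\left(U{\left(F,12 \right)} - 249\right)^{2} = \left(7 - 249\right)^{2} = \left(-242\right)^{2} = 58564$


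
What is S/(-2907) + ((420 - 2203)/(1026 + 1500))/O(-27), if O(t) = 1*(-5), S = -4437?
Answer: 400147/239970 ≈ 1.6675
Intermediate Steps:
O(t) = -5
S/(-2907) + ((420 - 2203)/(1026 + 1500))/O(-27) = -4437/(-2907) + ((420 - 2203)/(1026 + 1500))/(-5) = -4437*(-1/2907) - 1783/2526*(-⅕) = 29/19 - 1783*1/2526*(-⅕) = 29/19 - 1783/2526*(-⅕) = 29/19 + 1783/12630 = 400147/239970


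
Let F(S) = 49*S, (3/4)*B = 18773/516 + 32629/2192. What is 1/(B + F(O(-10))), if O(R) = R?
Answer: -212076/89420495 ≈ -0.0023717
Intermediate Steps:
B = 14496745/212076 (B = 4*(18773/516 + 32629/2192)/3 = (4/3)*(14496745/282768) = 14496745/212076 ≈ 68.356)
1/(B + F(O(-10))) = 1/(14496745/212076 + 49*(-10)) = 1/(14496745/212076 - 490) = 1/(-89420495/212076) = -212076/89420495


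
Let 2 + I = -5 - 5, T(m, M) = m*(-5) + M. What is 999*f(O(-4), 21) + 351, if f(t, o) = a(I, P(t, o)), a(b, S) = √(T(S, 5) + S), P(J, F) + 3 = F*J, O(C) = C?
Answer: 351 + 999*√353 ≈ 19121.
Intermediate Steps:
P(J, F) = -3 + F*J
T(m, M) = M - 5*m (T(m, M) = -5*m + M = M - 5*m)
I = -12 (I = -2 + (-5 - 5) = -2 - 10 = -12)
a(b, S) = √(5 - 4*S) (a(b, S) = √((5 - 5*S) + S) = √(5 - 4*S))
f(t, o) = √(17 - 4*o*t) (f(t, o) = √(5 - 4*(-3 + o*t)) = √(5 + (12 - 4*o*t)) = √(17 - 4*o*t))
999*f(O(-4), 21) + 351 = 999*√(17 - 4*21*(-4)) + 351 = 999*√(17 + 336) + 351 = 999*√353 + 351 = 351 + 999*√353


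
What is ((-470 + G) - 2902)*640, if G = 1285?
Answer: -1335680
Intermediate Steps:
((-470 + G) - 2902)*640 = ((-470 + 1285) - 2902)*640 = (815 - 2902)*640 = -2087*640 = -1335680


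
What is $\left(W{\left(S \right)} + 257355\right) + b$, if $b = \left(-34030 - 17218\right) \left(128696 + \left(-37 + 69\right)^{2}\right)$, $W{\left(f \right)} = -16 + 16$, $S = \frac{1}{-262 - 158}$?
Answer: $-6647633205$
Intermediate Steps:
$S = - \frac{1}{420}$ ($S = \frac{1}{-420} = - \frac{1}{420} \approx -0.002381$)
$W{\left(f \right)} = 0$
$b = -6647890560$ ($b = - 51248 \left(128696 + 32^{2}\right) = - 51248 \left(128696 + 1024\right) = \left(-51248\right) 129720 = -6647890560$)
$\left(W{\left(S \right)} + 257355\right) + b = \left(0 + 257355\right) - 6647890560 = 257355 - 6647890560 = -6647633205$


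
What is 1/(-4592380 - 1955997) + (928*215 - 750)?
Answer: 1301620896289/6548377 ≈ 1.9877e+5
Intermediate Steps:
1/(-4592380 - 1955997) + (928*215 - 750) = 1/(-6548377) + (199520 - 750) = -1/6548377 + 198770 = 1301620896289/6548377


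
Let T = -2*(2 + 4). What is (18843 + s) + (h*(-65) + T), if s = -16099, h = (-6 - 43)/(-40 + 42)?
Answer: 8649/2 ≈ 4324.5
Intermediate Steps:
h = -49/2 ≈ -24.500
T = -12 (T = -2*6 = -12)
(18843 + s) + (h*(-65) + T) = (18843 - 16099) + (-49/2*(-65) - 12) = 2744 + (3185/2 - 12) = 2744 + 3161/2 = 8649/2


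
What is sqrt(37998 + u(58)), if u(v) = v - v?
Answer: 3*sqrt(4222) ≈ 194.93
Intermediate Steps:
u(v) = 0
sqrt(37998 + u(58)) = sqrt(37998 + 0) = sqrt(37998) = 3*sqrt(4222)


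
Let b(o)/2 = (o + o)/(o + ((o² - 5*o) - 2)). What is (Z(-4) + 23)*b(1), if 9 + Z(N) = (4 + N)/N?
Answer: -56/5 ≈ -11.200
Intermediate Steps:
Z(N) = -9 + (4 + N)/N
b(o) = 4*o/(-2 + o² - 4*o) (b(o) = 2*((o + o)/(o + ((o² - 5*o) - 2))) = 2*((2*o)/(o + (-2 + o² - 5*o))) = 2*((2*o)/(-2 + o² - 4*o)) = 2*(2*o/(-2 + o² - 4*o)) = 4*o/(-2 + o² - 4*o))
(Z(-4) + 23)*b(1) = ((-8 + 4/(-4)) + 23)*(4*1/(-2 + 1² - 4*1)) = ((-8 + 4*(-¼)) + 23)*(4*1/(-2 + 1 - 4)) = ((-8 - 1) + 23)*(4*1/(-5)) = (-9 + 23)*(4*1*(-⅕)) = 14*(-⅘) = -56/5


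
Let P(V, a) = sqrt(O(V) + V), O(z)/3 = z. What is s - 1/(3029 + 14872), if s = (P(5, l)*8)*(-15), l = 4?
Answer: -1/17901 - 240*sqrt(5) ≈ -536.66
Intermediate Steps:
O(z) = 3*z
P(V, a) = 2*sqrt(V) (P(V, a) = sqrt(3*V + V) = sqrt(4*V) = 2*sqrt(V))
s = -240*sqrt(5) (s = ((2*sqrt(5))*8)*(-15) = (16*sqrt(5))*(-15) = -240*sqrt(5) ≈ -536.66)
s - 1/(3029 + 14872) = -240*sqrt(5) - 1/(3029 + 14872) = -240*sqrt(5) - 1/17901 = -1/17901 - 240*sqrt(5)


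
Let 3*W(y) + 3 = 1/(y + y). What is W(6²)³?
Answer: -9938375/10077696 ≈ -0.98618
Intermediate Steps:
W(y) = -1 + 1/(6*y) (W(y) = -1 + 1/(3*(y + y)) = -1 + 1/(3*((2*y))) = -1 + (1/(2*y))/3 = -1 + 1/(6*y))
W(6²)³ = ((⅙ - 1*6²)/(6²))³ = ((⅙ - 1*36)/36)³ = ((⅙ - 36)/36)³ = ((1/36)*(-215/6))³ = (-215/216)³ = -9938375/10077696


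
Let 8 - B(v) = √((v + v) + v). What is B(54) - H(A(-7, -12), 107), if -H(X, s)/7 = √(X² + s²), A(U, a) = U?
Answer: 8 - 9*√2 + 7*√11498 ≈ 745.87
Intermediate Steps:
H(X, s) = -7*√(X² + s²)
B(v) = 8 - √3*√v (B(v) = 8 - √((v + v) + v) = 8 - √(2*v + v) = 8 - √(3*v) = 8 - √3*√v)
B(54) - H(A(-7, -12), 107) = (8 - √3*√54) - (-7)*√((-7)² + 107²) = (8 - √3*3*√6) - (-7)*√(49 + 11449) = (8 - 9*√2) - (-7)*√11498 = (8 - 9*√2) + 7*√11498 = 8 - 9*√2 + 7*√11498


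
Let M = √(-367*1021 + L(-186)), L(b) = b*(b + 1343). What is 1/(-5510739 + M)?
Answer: -5510739/30368244916030 - I*√589909/30368244916030 ≈ -1.8146e-7 - 2.5291e-11*I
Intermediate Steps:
L(b) = b*(1343 + b)
M = I*√589909 (M = √(-367*1021 - 186*(1343 - 186)) = √(-374707 - 186*1157) = √(-374707 - 215202) = √(-589909) = I*√589909 ≈ 768.06*I)
1/(-5510739 + M) = 1/(-5510739 + I*√589909)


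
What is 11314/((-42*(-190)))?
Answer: 5657/3990 ≈ 1.4178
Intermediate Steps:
11314/((-42*(-190))) = 11314/7980 = 11314*(1/7980) = 5657/3990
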